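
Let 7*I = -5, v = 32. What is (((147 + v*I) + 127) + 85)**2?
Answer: 5536609/49 ≈ 1.1299e+5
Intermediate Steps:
I = -5/7 (I = (1/7)*(-5) = -5/7 ≈ -0.71429)
(((147 + v*I) + 127) + 85)**2 = (((147 + 32*(-5/7)) + 127) + 85)**2 = (((147 - 160/7) + 127) + 85)**2 = ((869/7 + 127) + 85)**2 = (1758/7 + 85)**2 = (2353/7)**2 = 5536609/49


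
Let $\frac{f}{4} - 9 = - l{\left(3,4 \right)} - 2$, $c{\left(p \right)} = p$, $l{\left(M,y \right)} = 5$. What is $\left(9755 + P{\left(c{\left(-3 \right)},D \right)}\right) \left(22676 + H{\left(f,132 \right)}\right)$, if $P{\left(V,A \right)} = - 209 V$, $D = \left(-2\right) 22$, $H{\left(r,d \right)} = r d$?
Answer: $246385624$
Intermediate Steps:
$f = 8$ ($f = 36 + 4 \left(\left(-1\right) 5 - 2\right) = 36 + 4 \left(-5 - 2\right) = 36 + 4 \left(-7\right) = 36 - 28 = 8$)
$H{\left(r,d \right)} = d r$
$D = -44$
$\left(9755 + P{\left(c{\left(-3 \right)},D \right)}\right) \left(22676 + H{\left(f,132 \right)}\right) = \left(9755 - -627\right) \left(22676 + 132 \cdot 8\right) = \left(9755 + 627\right) \left(22676 + 1056\right) = 10382 \cdot 23732 = 246385624$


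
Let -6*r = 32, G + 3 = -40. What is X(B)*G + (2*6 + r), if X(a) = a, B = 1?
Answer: -109/3 ≈ -36.333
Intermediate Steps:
G = -43 (G = -3 - 40 = -43)
r = -16/3 (r = -⅙*32 = -16/3 ≈ -5.3333)
X(B)*G + (2*6 + r) = 1*(-43) + (2*6 - 16/3) = -43 + (12 - 16/3) = -43 + 20/3 = -109/3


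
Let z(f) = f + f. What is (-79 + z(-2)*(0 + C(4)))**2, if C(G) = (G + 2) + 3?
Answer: 13225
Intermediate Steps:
z(f) = 2*f
C(G) = 5 + G (C(G) = (2 + G) + 3 = 5 + G)
(-79 + z(-2)*(0 + C(4)))**2 = (-79 + (2*(-2))*(0 + (5 + 4)))**2 = (-79 - 4*(0 + 9))**2 = (-79 - 4*9)**2 = (-79 - 36)**2 = (-115)**2 = 13225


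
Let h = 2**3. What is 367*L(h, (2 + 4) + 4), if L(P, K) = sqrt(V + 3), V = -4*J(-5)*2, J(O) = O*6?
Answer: 3303*sqrt(3) ≈ 5721.0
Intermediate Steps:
J(O) = 6*O
V = 240 (V = -24*(-5)*2 = -4*(-30)*2 = 120*2 = 240)
h = 8
L(P, K) = 9*sqrt(3) (L(P, K) = sqrt(240 + 3) = sqrt(243) = 9*sqrt(3))
367*L(h, (2 + 4) + 4) = 367*(9*sqrt(3)) = 3303*sqrt(3)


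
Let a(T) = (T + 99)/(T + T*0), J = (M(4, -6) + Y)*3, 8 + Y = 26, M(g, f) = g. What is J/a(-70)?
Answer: -4620/29 ≈ -159.31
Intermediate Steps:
Y = 18 (Y = -8 + 26 = 18)
J = 66 (J = (4 + 18)*3 = 22*3 = 66)
a(T) = (99 + T)/T (a(T) = (99 + T)/(T + 0) = (99 + T)/T)
J/a(-70) = 66/(((99 - 70)/(-70))) = 66/((-1/70*29)) = 66/(-29/70) = 66*(-70/29) = -4620/29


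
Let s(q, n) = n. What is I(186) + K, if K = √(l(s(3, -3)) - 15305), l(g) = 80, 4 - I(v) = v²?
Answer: -34592 + 5*I*√609 ≈ -34592.0 + 123.39*I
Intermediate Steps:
I(v) = 4 - v²
K = 5*I*√609 (K = √(80 - 15305) = √(-15225) = 5*I*√609 ≈ 123.39*I)
I(186) + K = (4 - 1*186²) + 5*I*√609 = (4 - 1*34596) + 5*I*√609 = (4 - 34596) + 5*I*√609 = -34592 + 5*I*√609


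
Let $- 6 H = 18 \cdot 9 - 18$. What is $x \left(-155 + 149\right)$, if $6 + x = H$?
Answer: $180$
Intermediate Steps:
$H = -24$ ($H = - \frac{18 \cdot 9 - 18}{6} = - \frac{162 - 18}{6} = \left(- \frac{1}{6}\right) 144 = -24$)
$x = -30$ ($x = -6 - 24 = -30$)
$x \left(-155 + 149\right) = - 30 \left(-155 + 149\right) = \left(-30\right) \left(-6\right) = 180$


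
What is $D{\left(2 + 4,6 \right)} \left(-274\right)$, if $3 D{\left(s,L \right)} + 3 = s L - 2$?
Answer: $- \frac{8494}{3} \approx -2831.3$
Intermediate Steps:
$D{\left(s,L \right)} = - \frac{5}{3} + \frac{L s}{3}$ ($D{\left(s,L \right)} = -1 + \frac{s L - 2}{3} = -1 + \frac{L s - 2}{3} = -1 + \frac{-2 + L s}{3} = -1 + \left(- \frac{2}{3} + \frac{L s}{3}\right) = - \frac{5}{3} + \frac{L s}{3}$)
$D{\left(2 + 4,6 \right)} \left(-274\right) = \left(- \frac{5}{3} + \frac{1}{3} \cdot 6 \left(2 + 4\right)\right) \left(-274\right) = \left(- \frac{5}{3} + \frac{1}{3} \cdot 6 \cdot 6\right) \left(-274\right) = \left(- \frac{5}{3} + 12\right) \left(-274\right) = \frac{31}{3} \left(-274\right) = - \frac{8494}{3}$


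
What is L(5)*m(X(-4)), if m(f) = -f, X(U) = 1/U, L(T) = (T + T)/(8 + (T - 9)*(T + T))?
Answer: -5/64 ≈ -0.078125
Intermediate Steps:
L(T) = 2*T/(8 + 2*T*(-9 + T)) (L(T) = (2*T)/(8 + (-9 + T)*(2*T)) = (2*T)/(8 + 2*T*(-9 + T)) = 2*T/(8 + 2*T*(-9 + T)))
L(5)*m(X(-4)) = (5/(4 + 5**2 - 9*5))*(-1/(-4)) = (5/(4 + 25 - 45))*(-1*(-1/4)) = (5/(-16))*(1/4) = (5*(-1/16))*(1/4) = -5/16*1/4 = -5/64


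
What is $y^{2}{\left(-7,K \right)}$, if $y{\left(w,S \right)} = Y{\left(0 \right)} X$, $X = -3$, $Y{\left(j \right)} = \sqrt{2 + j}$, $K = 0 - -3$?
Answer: $18$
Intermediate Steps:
$K = 3$ ($K = 0 + 3 = 3$)
$y{\left(w,S \right)} = - 3 \sqrt{2}$ ($y{\left(w,S \right)} = \sqrt{2 + 0} \left(-3\right) = \sqrt{2} \left(-3\right) = - 3 \sqrt{2}$)
$y^{2}{\left(-7,K \right)} = \left(- 3 \sqrt{2}\right)^{2} = 18$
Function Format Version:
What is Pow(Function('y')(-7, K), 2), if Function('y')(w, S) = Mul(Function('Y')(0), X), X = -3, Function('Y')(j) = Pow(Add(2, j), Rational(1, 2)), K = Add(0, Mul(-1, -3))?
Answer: 18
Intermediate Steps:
K = 3 (K = Add(0, 3) = 3)
Function('y')(w, S) = Mul(-3, Pow(2, Rational(1, 2))) (Function('y')(w, S) = Mul(Pow(Add(2, 0), Rational(1, 2)), -3) = Mul(Pow(2, Rational(1, 2)), -3) = Mul(-3, Pow(2, Rational(1, 2))))
Pow(Function('y')(-7, K), 2) = Pow(Mul(-3, Pow(2, Rational(1, 2))), 2) = 18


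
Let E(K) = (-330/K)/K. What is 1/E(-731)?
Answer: -534361/330 ≈ -1619.3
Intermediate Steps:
E(K) = -330/K²
1/E(-731) = 1/(-330/(-731)²) = 1/(-330*1/534361) = 1/(-330/534361) = -534361/330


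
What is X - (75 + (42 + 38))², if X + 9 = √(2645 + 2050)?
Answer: -24034 + √4695 ≈ -23965.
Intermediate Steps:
X = -9 + √4695 (X = -9 + √(2645 + 2050) = -9 + √4695 ≈ 59.520)
X - (75 + (42 + 38))² = (-9 + √4695) - (75 + (42 + 38))² = (-9 + √4695) - (75 + 80)² = (-9 + √4695) - 1*155² = (-9 + √4695) - 1*24025 = (-9 + √4695) - 24025 = -24034 + √4695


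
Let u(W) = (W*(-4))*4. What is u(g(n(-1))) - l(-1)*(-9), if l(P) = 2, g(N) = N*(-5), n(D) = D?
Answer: -62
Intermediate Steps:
g(N) = -5*N
u(W) = -16*W (u(W) = -4*W*4 = -16*W)
u(g(n(-1))) - l(-1)*(-9) = -(-80)*(-1) - 2*(-9) = -16*5 - 1*(-18) = -80 + 18 = -62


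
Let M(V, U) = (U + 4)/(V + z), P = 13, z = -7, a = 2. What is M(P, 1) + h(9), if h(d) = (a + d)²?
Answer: 731/6 ≈ 121.83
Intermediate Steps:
h(d) = (2 + d)²
M(V, U) = (4 + U)/(-7 + V) (M(V, U) = (U + 4)/(V - 7) = (4 + U)/(-7 + V))
M(P, 1) + h(9) = (4 + 1)/(-7 + 13) + (2 + 9)² = 5/6 + 11² = (⅙)*5 + 121 = ⅚ + 121 = 731/6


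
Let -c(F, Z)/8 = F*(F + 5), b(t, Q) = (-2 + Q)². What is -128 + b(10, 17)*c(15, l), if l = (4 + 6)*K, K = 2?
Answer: -540128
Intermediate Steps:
l = 20 (l = (4 + 6)*2 = 10*2 = 20)
c(F, Z) = -8*F*(5 + F) (c(F, Z) = -8*F*(F + 5) = -8*F*(5 + F))
-128 + b(10, 17)*c(15, l) = -128 + (-2 + 17)²*(-8*15*(5 + 15)) = -128 + 15²*(-8*15*20) = -128 + 225*(-2400) = -128 - 540000 = -540128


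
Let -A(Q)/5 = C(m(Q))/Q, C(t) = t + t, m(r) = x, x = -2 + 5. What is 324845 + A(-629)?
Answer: 204327535/629 ≈ 3.2485e+5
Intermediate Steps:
x = 3
m(r) = 3
C(t) = 2*t
A(Q) = -30/Q (A(Q) = -5*2*3/Q = -30/Q)
324845 + A(-629) = 324845 - 30/(-629) = 324845 - 30*(-1/629) = 324845 + 30/629 = 204327535/629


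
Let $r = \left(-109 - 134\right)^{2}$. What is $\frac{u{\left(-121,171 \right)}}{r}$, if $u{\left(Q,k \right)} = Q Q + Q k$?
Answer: $- \frac{6050}{59049} \approx -0.10246$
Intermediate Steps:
$r = 59049$ ($r = \left(-243\right)^{2} = 59049$)
$u{\left(Q,k \right)} = Q^{2} + Q k$
$\frac{u{\left(-121,171 \right)}}{r} = \frac{\left(-121\right) \left(-121 + 171\right)}{59049} = \left(-121\right) 50 \cdot \frac{1}{59049} = \left(-6050\right) \frac{1}{59049} = - \frac{6050}{59049}$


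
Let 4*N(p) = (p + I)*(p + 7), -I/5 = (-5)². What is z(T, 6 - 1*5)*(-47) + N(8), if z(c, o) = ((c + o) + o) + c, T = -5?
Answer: -251/4 ≈ -62.750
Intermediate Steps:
I = -125 (I = -5*(-5)² = -5*25 = -125)
N(p) = (-125 + p)*(7 + p)/4 (N(p) = ((p - 125)*(p + 7))/4 = ((-125 + p)*(7 + p))/4 = (-125 + p)*(7 + p)/4)
z(c, o) = 2*c + 2*o (z(c, o) = (c + 2*o) + c = 2*c + 2*o)
z(T, 6 - 1*5)*(-47) + N(8) = (2*(-5) + 2*(6 - 1*5))*(-47) + (-875/4 - 59/2*8 + (¼)*8²) = (-10 + 2*(6 - 5))*(-47) + (-875/4 - 236 + (¼)*64) = (-10 + 2*1)*(-47) + (-875/4 - 236 + 16) = (-10 + 2)*(-47) - 1755/4 = -8*(-47) - 1755/4 = 376 - 1755/4 = -251/4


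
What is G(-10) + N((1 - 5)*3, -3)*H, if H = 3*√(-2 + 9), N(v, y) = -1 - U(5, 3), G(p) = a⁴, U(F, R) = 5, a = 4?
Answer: 256 - 18*√7 ≈ 208.38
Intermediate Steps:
G(p) = 256 (G(p) = 4⁴ = 256)
N(v, y) = -6 (N(v, y) = -1 - 1*5 = -1 - 5 = -6)
H = 3*√7 ≈ 7.9373
G(-10) + N((1 - 5)*3, -3)*H = 256 - 18*√7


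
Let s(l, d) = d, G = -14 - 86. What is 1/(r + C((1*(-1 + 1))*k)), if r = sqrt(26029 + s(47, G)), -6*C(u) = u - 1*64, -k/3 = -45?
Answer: -96/232337 + 27*sqrt(2881)/232337 ≈ 0.0058244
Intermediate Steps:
k = 135 (k = -3*(-45) = 135)
G = -100
C(u) = 32/3 - u/6 (C(u) = -(u - 1*64)/6 = -(u - 64)/6 = -(-64 + u)/6 = 32/3 - u/6)
r = 3*sqrt(2881) (r = sqrt(26029 - 100) = sqrt(25929) = 3*sqrt(2881) ≈ 161.02)
1/(r + C((1*(-1 + 1))*k)) = 1/(3*sqrt(2881) + (32/3 - 1*(-1 + 1)*135/6)) = 1/(3*sqrt(2881) + (32/3 - 1*0*135/6)) = 1/(3*sqrt(2881) + (32/3 - 0*135)) = 1/(3*sqrt(2881) + (32/3 - 1/6*0)) = 1/(3*sqrt(2881) + (32/3 + 0)) = 1/(3*sqrt(2881) + 32/3) = 1/(32/3 + 3*sqrt(2881))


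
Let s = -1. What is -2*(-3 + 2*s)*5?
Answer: 50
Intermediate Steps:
-2*(-3 + 2*s)*5 = -2*(-3 + 2*(-1))*5 = -2*(-3 - 2)*5 = -2*(-5)*5 = 10*5 = 50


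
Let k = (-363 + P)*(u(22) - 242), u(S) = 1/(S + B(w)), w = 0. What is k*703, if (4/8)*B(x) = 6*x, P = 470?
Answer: -400401383/22 ≈ -1.8200e+7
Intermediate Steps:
B(x) = 12*x (B(x) = 2*(6*x) = 12*x)
u(S) = 1/S (u(S) = 1/(S + 12*0) = 1/(S + 0) = 1/S)
k = -569561/22 (k = (-363 + 470)*(1/22 - 242) = 107*(1/22 - 242) = 107*(-5323/22) = -569561/22 ≈ -25889.)
k*703 = -569561/22*703 = -400401383/22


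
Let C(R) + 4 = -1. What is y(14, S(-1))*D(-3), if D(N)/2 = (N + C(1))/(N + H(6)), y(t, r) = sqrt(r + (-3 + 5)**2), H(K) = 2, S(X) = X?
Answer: 16*sqrt(3) ≈ 27.713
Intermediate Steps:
C(R) = -5 (C(R) = -4 - 1 = -5)
y(t, r) = sqrt(4 + r) (y(t, r) = sqrt(r + 2**2) = sqrt(r + 4) = sqrt(4 + r))
D(N) = 2*(-5 + N)/(2 + N) (D(N) = 2*((N - 5)/(N + 2)) = 2*((-5 + N)/(2 + N)) = 2*(-5 + N)/(2 + N))
y(14, S(-1))*D(-3) = sqrt(4 - 1)*(2*(-5 - 3)/(2 - 3)) = sqrt(3)*(2*(-8)/(-1)) = sqrt(3)*(2*(-1)*(-8)) = sqrt(3)*16 = 16*sqrt(3)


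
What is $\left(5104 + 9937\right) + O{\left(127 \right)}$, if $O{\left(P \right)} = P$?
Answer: $15168$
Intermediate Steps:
$\left(5104 + 9937\right) + O{\left(127 \right)} = \left(5104 + 9937\right) + 127 = 15041 + 127 = 15168$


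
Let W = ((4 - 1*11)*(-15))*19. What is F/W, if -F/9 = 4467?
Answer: -13401/665 ≈ -20.152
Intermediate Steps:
F = -40203 (F = -9*4467 = -40203)
W = 1995 (W = ((4 - 11)*(-15))*19 = -7*(-15)*19 = 105*19 = 1995)
F/W = -40203/1995 = -40203*1/1995 = -13401/665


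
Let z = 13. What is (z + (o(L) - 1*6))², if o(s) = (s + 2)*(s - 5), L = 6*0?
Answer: 9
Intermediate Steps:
L = 0
o(s) = (-5 + s)*(2 + s) (o(s) = (2 + s)*(-5 + s) = (-5 + s)*(2 + s))
(z + (o(L) - 1*6))² = (13 + ((-10 + 0² - 3*0) - 1*6))² = (13 + ((-10 + 0 + 0) - 6))² = (13 + (-10 - 6))² = (13 - 16)² = (-3)² = 9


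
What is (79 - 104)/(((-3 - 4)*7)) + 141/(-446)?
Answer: 4241/21854 ≈ 0.19406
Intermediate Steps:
(79 - 104)/(((-3 - 4)*7)) + 141/(-446) = -25/((-7*7)) + 141*(-1/446) = -25/(-49) - 141/446 = -25*(-1/49) - 141/446 = 25/49 - 141/446 = 4241/21854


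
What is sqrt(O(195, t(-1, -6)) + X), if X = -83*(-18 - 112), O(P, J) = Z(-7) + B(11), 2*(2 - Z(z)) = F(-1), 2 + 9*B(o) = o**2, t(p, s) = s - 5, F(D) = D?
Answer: sqrt(389006)/6 ≈ 103.95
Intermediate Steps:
t(p, s) = -5 + s
B(o) = -2/9 + o**2/9
Z(z) = 5/2 (Z(z) = 2 - 1/2*(-1) = 2 + 1/2 = 5/2)
O(P, J) = 283/18 (O(P, J) = 5/2 + (-2/9 + (1/9)*11**2) = 5/2 + (-2/9 + (1/9)*121) = 5/2 + (-2/9 + 121/9) = 5/2 + 119/9 = 283/18)
X = 10790 (X = -83*(-130) = 10790)
sqrt(O(195, t(-1, -6)) + X) = sqrt(283/18 + 10790) = sqrt(194503/18) = sqrt(389006)/6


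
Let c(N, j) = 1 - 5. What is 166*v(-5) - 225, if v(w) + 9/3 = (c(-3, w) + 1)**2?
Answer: 771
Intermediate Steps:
c(N, j) = -4
v(w) = 6 (v(w) = -3 + (-4 + 1)**2 = -3 + (-3)**2 = -3 + 9 = 6)
166*v(-5) - 225 = 166*6 - 225 = 996 - 225 = 771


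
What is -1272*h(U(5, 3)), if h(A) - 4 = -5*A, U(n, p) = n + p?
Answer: 45792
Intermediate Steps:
h(A) = 4 - 5*A
-1272*h(U(5, 3)) = -1272*(4 - 5*(5 + 3)) = -1272*(4 - 5*8) = -1272*(4 - 40) = -1272*(-36) = 45792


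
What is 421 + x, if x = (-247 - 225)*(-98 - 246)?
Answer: 162789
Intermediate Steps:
x = 162368 (x = -472*(-344) = 162368)
421 + x = 421 + 162368 = 162789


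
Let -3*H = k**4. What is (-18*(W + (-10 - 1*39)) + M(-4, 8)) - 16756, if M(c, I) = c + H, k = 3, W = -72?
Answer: -14609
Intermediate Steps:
H = -27 (H = -1/3*3**4 = -1/3*81 = -27)
M(c, I) = -27 + c (M(c, I) = c - 27 = -27 + c)
(-18*(W + (-10 - 1*39)) + M(-4, 8)) - 16756 = (-18*(-72 + (-10 - 1*39)) + (-27 - 4)) - 16756 = (-18*(-72 + (-10 - 39)) - 31) - 16756 = (-18*(-72 - 49) - 31) - 16756 = (-18*(-121) - 31) - 16756 = (2178 - 31) - 16756 = 2147 - 16756 = -14609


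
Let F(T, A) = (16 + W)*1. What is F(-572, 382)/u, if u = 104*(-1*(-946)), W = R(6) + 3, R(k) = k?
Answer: 25/98384 ≈ 0.00025411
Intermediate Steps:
W = 9 (W = 6 + 3 = 9)
F(T, A) = 25 (F(T, A) = (16 + 9)*1 = 25*1 = 25)
u = 98384 (u = 104*946 = 98384)
F(-572, 382)/u = 25/98384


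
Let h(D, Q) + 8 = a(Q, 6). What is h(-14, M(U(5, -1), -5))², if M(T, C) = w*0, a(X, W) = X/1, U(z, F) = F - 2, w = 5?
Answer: 64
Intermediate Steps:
U(z, F) = -2 + F
a(X, W) = X (a(X, W) = X*1 = X)
M(T, C) = 0 (M(T, C) = 5*0 = 0)
h(D, Q) = -8 + Q
h(-14, M(U(5, -1), -5))² = (-8 + 0)² = (-8)² = 64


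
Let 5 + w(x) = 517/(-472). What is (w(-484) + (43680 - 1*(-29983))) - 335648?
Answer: -123659797/472 ≈ -2.6199e+5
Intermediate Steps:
w(x) = -2877/472 (w(x) = -5 + 517/(-472) = -5 + 517*(-1/472) = -5 - 517/472 = -2877/472)
(w(-484) + (43680 - 1*(-29983))) - 335648 = (-2877/472 + (43680 - 1*(-29983))) - 335648 = (-2877/472 + (43680 + 29983)) - 335648 = (-2877/472 + 73663) - 335648 = 34766059/472 - 335648 = -123659797/472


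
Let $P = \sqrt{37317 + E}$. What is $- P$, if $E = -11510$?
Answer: $- \sqrt{25807} \approx -160.65$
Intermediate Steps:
$P = \sqrt{25807}$ ($P = \sqrt{37317 - 11510} = \sqrt{25807} \approx 160.65$)
$- P = - \sqrt{25807}$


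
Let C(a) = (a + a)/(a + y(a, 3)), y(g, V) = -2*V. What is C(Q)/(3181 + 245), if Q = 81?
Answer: 9/14275 ≈ 0.00063047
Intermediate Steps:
C(a) = 2*a/(-6 + a) (C(a) = (a + a)/(a - 2*3) = (2*a)/(a - 6) = (2*a)/(-6 + a) = 2*a/(-6 + a))
C(Q)/(3181 + 245) = (2*81/(-6 + 81))/(3181 + 245) = (2*81/75)/3426 = (2*81*(1/75))*(1/3426) = (54/25)*(1/3426) = 9/14275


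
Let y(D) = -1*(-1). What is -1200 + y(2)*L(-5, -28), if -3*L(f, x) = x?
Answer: -3572/3 ≈ -1190.7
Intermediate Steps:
L(f, x) = -x/3
y(D) = 1
-1200 + y(2)*L(-5, -28) = -1200 + 1*(-1/3*(-28)) = -1200 + 1*(28/3) = -1200 + 28/3 = -3572/3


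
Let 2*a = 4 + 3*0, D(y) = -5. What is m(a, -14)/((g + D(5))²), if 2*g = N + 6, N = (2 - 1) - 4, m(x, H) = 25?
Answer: 100/49 ≈ 2.0408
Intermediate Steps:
a = 2 (a = (4 + 3*0)/2 = (4 + 0)/2 = (½)*4 = 2)
N = -3 (N = 1 - 4 = -3)
g = 3/2 (g = (-3 + 6)/2 = (½)*3 = 3/2 ≈ 1.5000)
m(a, -14)/((g + D(5))²) = 25/((3/2 - 5)²) = 25/((-7/2)²) = 25/(49/4) = 25*(4/49) = 100/49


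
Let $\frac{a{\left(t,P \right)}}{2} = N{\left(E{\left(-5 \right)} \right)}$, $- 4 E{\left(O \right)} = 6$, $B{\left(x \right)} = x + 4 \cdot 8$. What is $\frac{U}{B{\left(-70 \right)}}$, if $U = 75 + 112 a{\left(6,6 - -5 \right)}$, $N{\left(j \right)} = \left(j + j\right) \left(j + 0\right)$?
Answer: $- \frac{57}{2} \approx -28.5$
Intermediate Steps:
$B{\left(x \right)} = 32 + x$ ($B{\left(x \right)} = x + 32 = 32 + x$)
$E{\left(O \right)} = - \frac{3}{2}$ ($E{\left(O \right)} = \left(- \frac{1}{4}\right) 6 = - \frac{3}{2}$)
$N{\left(j \right)} = 2 j^{2}$ ($N{\left(j \right)} = 2 j j = 2 j^{2}$)
$a{\left(t,P \right)} = 9$ ($a{\left(t,P \right)} = 2 \cdot 2 \left(- \frac{3}{2}\right)^{2} = 2 \cdot 2 \cdot \frac{9}{4} = 2 \cdot \frac{9}{2} = 9$)
$U = 1083$ ($U = 75 + 112 \cdot 9 = 75 + 1008 = 1083$)
$\frac{U}{B{\left(-70 \right)}} = \frac{1083}{32 - 70} = \frac{1083}{-38} = 1083 \left(- \frac{1}{38}\right) = - \frac{57}{2}$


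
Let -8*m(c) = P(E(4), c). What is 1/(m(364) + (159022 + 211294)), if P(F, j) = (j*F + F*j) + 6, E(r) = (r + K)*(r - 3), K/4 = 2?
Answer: 4/1476893 ≈ 2.7084e-6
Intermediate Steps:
K = 8 (K = 4*2 = 8)
E(r) = (-3 + r)*(8 + r) (E(r) = (r + 8)*(r - 3) = (8 + r)*(-3 + r) = (-3 + r)*(8 + r))
P(F, j) = 6 + 2*F*j (P(F, j) = (F*j + F*j) + 6 = 2*F*j + 6 = 6 + 2*F*j)
m(c) = -3/4 - 3*c (m(c) = -(6 + 2*(-24 + 4**2 + 5*4)*c)/8 = -(6 + 2*(-24 + 16 + 20)*c)/8 = -(6 + 2*12*c)/8 = -(6 + 24*c)/8 = -3/4 - 3*c)
1/(m(364) + (159022 + 211294)) = 1/((-3/4 - 3*364) + (159022 + 211294)) = 1/((-3/4 - 1092) + 370316) = 1/(-4371/4 + 370316) = 1/(1476893/4) = 4/1476893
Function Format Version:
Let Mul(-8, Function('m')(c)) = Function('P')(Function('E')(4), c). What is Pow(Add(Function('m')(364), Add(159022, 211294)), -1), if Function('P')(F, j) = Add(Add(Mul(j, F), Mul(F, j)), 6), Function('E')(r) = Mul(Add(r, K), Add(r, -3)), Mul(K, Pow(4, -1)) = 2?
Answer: Rational(4, 1476893) ≈ 2.7084e-6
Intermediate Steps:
K = 8 (K = Mul(4, 2) = 8)
Function('E')(r) = Mul(Add(-3, r), Add(8, r)) (Function('E')(r) = Mul(Add(r, 8), Add(r, -3)) = Mul(Add(8, r), Add(-3, r)) = Mul(Add(-3, r), Add(8, r)))
Function('P')(F, j) = Add(6, Mul(2, F, j)) (Function('P')(F, j) = Add(Add(Mul(F, j), Mul(F, j)), 6) = Add(Mul(2, F, j), 6) = Add(6, Mul(2, F, j)))
Function('m')(c) = Add(Rational(-3, 4), Mul(-3, c)) (Function('m')(c) = Mul(Rational(-1, 8), Add(6, Mul(2, Add(-24, Pow(4, 2), Mul(5, 4)), c))) = Mul(Rational(-1, 8), Add(6, Mul(2, Add(-24, 16, 20), c))) = Mul(Rational(-1, 8), Add(6, Mul(2, 12, c))) = Mul(Rational(-1, 8), Add(6, Mul(24, c))) = Add(Rational(-3, 4), Mul(-3, c)))
Pow(Add(Function('m')(364), Add(159022, 211294)), -1) = Pow(Add(Add(Rational(-3, 4), Mul(-3, 364)), Add(159022, 211294)), -1) = Pow(Add(Add(Rational(-3, 4), -1092), 370316), -1) = Pow(Add(Rational(-4371, 4), 370316), -1) = Pow(Rational(1476893, 4), -1) = Rational(4, 1476893)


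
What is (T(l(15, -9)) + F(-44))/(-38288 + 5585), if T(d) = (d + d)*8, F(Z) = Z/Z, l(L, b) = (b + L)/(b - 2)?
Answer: 85/359733 ≈ 0.00023629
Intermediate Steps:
l(L, b) = (L + b)/(-2 + b)
F(Z) = 1
T(d) = 16*d (T(d) = (2*d)*8 = 16*d)
(T(l(15, -9)) + F(-44))/(-38288 + 5585) = (16*((15 - 9)/(-2 - 9)) + 1)/(-38288 + 5585) = (16*(6/(-11)) + 1)/(-32703) = (16*(-1/11*6) + 1)*(-1/32703) = (16*(-6/11) + 1)*(-1/32703) = (-96/11 + 1)*(-1/32703) = -85/11*(-1/32703) = 85/359733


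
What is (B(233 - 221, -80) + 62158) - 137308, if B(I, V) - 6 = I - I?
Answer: -75144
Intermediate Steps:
B(I, V) = 6 (B(I, V) = 6 + (I - I) = 6 + 0 = 6)
(B(233 - 221, -80) + 62158) - 137308 = (6 + 62158) - 137308 = 62164 - 137308 = -75144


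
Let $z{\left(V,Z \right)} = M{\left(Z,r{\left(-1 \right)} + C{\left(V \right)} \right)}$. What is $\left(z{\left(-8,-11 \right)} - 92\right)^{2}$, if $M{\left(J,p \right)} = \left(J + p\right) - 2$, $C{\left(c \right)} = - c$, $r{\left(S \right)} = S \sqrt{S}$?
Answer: $\left(97 + i\right)^{2} \approx 9408.0 + 194.0 i$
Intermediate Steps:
$r{\left(S \right)} = S^{\frac{3}{2}}$
$M{\left(J,p \right)} = -2 + J + p$
$z{\left(V,Z \right)} = -2 + Z - i - V$ ($z{\left(V,Z \right)} = -2 + Z - \left(i + V\right) = -2 + Z - i - V$)
$\left(z{\left(-8,-11 \right)} - 92\right)^{2} = \left(\left(-2 - 11 - i - -8\right) - 92\right)^{2} = \left(\left(-2 - 11 - i + 8\right) - 92\right)^{2} = \left(\left(-5 - i\right) - 92\right)^{2} = \left(-97 - i\right)^{2}$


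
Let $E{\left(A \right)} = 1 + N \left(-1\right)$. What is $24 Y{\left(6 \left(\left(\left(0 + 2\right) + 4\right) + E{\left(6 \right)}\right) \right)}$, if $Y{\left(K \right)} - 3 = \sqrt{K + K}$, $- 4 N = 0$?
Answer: $72 + 48 \sqrt{21} \approx 291.96$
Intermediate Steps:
$N = 0$ ($N = \left(- \frac{1}{4}\right) 0 = 0$)
$E{\left(A \right)} = 1$ ($E{\left(A \right)} = 1 + 0 \left(-1\right) = 1 + 0 = 1$)
$Y{\left(K \right)} = 3 + \sqrt{2} \sqrt{K}$ ($Y{\left(K \right)} = 3 + \sqrt{K + K} = 3 + \sqrt{2 K} = 3 + \sqrt{2} \sqrt{K}$)
$24 Y{\left(6 \left(\left(\left(0 + 2\right) + 4\right) + E{\left(6 \right)}\right) \right)} = 24 \left(3 + \sqrt{2} \sqrt{6 \left(\left(\left(0 + 2\right) + 4\right) + 1\right)}\right) = 24 \left(3 + \sqrt{2} \sqrt{6 \left(\left(2 + 4\right) + 1\right)}\right) = 24 \left(3 + \sqrt{2} \sqrt{6 \left(6 + 1\right)}\right) = 24 \left(3 + \sqrt{2} \sqrt{6 \cdot 7}\right) = 24 \left(3 + \sqrt{2} \sqrt{42}\right) = 24 \left(3 + 2 \sqrt{21}\right) = 72 + 48 \sqrt{21}$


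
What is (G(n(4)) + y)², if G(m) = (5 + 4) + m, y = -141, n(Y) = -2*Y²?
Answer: 26896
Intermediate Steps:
G(m) = 9 + m
(G(n(4)) + y)² = ((9 - 2*4²) - 141)² = ((9 - 2*16) - 141)² = ((9 - 32) - 141)² = (-23 - 141)² = (-164)² = 26896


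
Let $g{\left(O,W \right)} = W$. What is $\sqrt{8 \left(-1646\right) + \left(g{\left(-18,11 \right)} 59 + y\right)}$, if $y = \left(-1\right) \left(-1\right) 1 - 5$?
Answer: $i \sqrt{12523} \approx 111.91 i$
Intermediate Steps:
$y = -4$ ($y = 1 \cdot 1 - 5 = 1 - 5 = -4$)
$\sqrt{8 \left(-1646\right) + \left(g{\left(-18,11 \right)} 59 + y\right)} = \sqrt{8 \left(-1646\right) + \left(11 \cdot 59 - 4\right)} = \sqrt{-13168 + \left(649 - 4\right)} = \sqrt{-13168 + 645} = \sqrt{-12523} = i \sqrt{12523}$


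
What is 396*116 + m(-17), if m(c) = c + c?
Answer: 45902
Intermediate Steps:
m(c) = 2*c
396*116 + m(-17) = 396*116 + 2*(-17) = 45936 - 34 = 45902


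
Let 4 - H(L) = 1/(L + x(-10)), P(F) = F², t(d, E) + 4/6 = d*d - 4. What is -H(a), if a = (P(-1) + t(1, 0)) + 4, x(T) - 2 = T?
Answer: -83/20 ≈ -4.1500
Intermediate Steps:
x(T) = 2 + T
t(d, E) = -14/3 + d² (t(d, E) = -⅔ + (d*d - 4) = -⅔ + (d² - 4) = -⅔ + (-4 + d²) = -14/3 + d²)
a = 4/3 (a = ((-1)² + (-14/3 + 1²)) + 4 = (1 + (-14/3 + 1)) + 4 = (1 - 11/3) + 4 = -8/3 + 4 = 4/3 ≈ 1.3333)
H(L) = 4 - 1/(-8 + L) (H(L) = 4 - 1/(L + (2 - 10)) = 4 - 1/(L - 8) = 4 - 1/(-8 + L))
-H(a) = -(-33 + 4*(4/3))/(-8 + 4/3) = -(-33 + 16/3)/(-20/3) = -(-3)*(-83)/(20*3) = -1*83/20 = -83/20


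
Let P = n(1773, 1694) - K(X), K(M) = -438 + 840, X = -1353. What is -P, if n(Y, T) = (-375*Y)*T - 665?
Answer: 1126299317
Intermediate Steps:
n(Y, T) = -665 - 375*T*Y (n(Y, T) = -375*T*Y - 665 = -665 - 375*T*Y)
K(M) = 402
P = -1126299317 (P = (-665 - 375*1694*1773) - 1*402 = (-665 - 1126298250) - 402 = -1126298915 - 402 = -1126299317)
-P = -1*(-1126299317) = 1126299317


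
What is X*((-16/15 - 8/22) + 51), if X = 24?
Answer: 65432/55 ≈ 1189.7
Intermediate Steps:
X*((-16/15 - 8/22) + 51) = 24*((-16/15 - 8/22) + 51) = 24*((-16*1/15 - 8*1/22) + 51) = 24*((-16/15 - 4/11) + 51) = 24*(-236/165 + 51) = 24*(8179/165) = 65432/55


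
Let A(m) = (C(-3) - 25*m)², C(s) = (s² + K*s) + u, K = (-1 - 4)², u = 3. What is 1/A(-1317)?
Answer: 1/1079911044 ≈ 9.2600e-10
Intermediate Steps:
K = 25 (K = (-5)² = 25)
C(s) = 3 + s² + 25*s (C(s) = (s² + 25*s) + 3 = 3 + s² + 25*s)
A(m) = (-63 - 25*m)² (A(m) = ((3 + (-3)² + 25*(-3)) - 25*m)² = ((3 + 9 - 75) - 25*m)² = (-63 - 25*m)²)
1/A(-1317) = 1/((63 + 25*(-1317))²) = 1/((63 - 32925)²) = 1/((-32862)²) = 1/1079911044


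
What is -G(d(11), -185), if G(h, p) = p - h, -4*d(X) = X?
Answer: 729/4 ≈ 182.25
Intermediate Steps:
d(X) = -X/4
-G(d(11), -185) = -(-185 - (-1)*11/4) = -(-185 - 1*(-11/4)) = -(-185 + 11/4) = -1*(-729/4) = 729/4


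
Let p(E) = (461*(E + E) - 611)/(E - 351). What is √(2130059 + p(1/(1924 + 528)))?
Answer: 7*√32199569334578041/860651 ≈ 1459.5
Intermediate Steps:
p(E) = (-611 + 922*E)/(-351 + E) (p(E) = (461*(2*E) - 611)/(-351 + E) = (922*E - 611)/(-351 + E) = (-611 + 922*E)/(-351 + E))
√(2130059 + p(1/(1924 + 528))) = √(2130059 + (-611 + 922/(1924 + 528))/(-351 + 1/(1924 + 528))) = √(2130059 + (-611 + 922/2452)/(-351 + 1/2452)) = √(2130059 + (-611 + 922*(1/2452))/(-351 + 1/2452)) = √(2130059 + (-611 + 461/1226)/(-860651/2452)) = √(2130059 - 2452/860651*(-748625/1226)) = √(2130059 + 1497250/860651) = √(1833238905659/860651) = 7*√32199569334578041/860651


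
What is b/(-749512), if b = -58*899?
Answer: 26071/374756 ≈ 0.069568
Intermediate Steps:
b = -52142
b/(-749512) = -52142/(-749512) = -52142*(-1/749512) = 26071/374756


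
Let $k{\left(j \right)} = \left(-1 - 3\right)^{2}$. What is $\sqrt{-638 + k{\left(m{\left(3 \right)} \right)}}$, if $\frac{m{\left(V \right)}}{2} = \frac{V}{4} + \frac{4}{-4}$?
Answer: $i \sqrt{622} \approx 24.94 i$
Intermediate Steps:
$m{\left(V \right)} = -2 + \frac{V}{2}$ ($m{\left(V \right)} = 2 \left(\frac{V}{4} + \frac{4}{-4}\right) = 2 \left(V \frac{1}{4} + 4 \left(- \frac{1}{4}\right)\right) = 2 \left(\frac{V}{4} - 1\right) = 2 \left(-1 + \frac{V}{4}\right) = -2 + \frac{V}{2}$)
$k{\left(j \right)} = 16$ ($k{\left(j \right)} = \left(-4\right)^{2} = 16$)
$\sqrt{-638 + k{\left(m{\left(3 \right)} \right)}} = \sqrt{-638 + 16} = \sqrt{-622} = i \sqrt{622}$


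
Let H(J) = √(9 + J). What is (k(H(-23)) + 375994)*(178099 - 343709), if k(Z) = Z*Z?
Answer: -62266047800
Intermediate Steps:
k(Z) = Z²
(k(H(-23)) + 375994)*(178099 - 343709) = ((√(9 - 23))² + 375994)*(178099 - 343709) = ((√(-14))² + 375994)*(-165610) = ((I*√14)² + 375994)*(-165610) = (-14 + 375994)*(-165610) = 375980*(-165610) = -62266047800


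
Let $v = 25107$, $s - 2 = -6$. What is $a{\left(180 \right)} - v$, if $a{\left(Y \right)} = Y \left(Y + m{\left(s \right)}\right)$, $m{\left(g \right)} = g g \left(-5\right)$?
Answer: $-7107$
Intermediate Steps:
$s = -4$ ($s = 2 - 6 = -4$)
$m{\left(g \right)} = - 5 g^{2}$ ($m{\left(g \right)} = g^{2} \left(-5\right) = - 5 g^{2}$)
$a{\left(Y \right)} = Y \left(-80 + Y\right)$ ($a{\left(Y \right)} = Y \left(Y - 5 \left(-4\right)^{2}\right) = Y \left(Y - 80\right) = Y \left(-80 + Y\right)$)
$a{\left(180 \right)} - v = 180 \left(-80 + 180\right) - 25107 = 180 \cdot 100 - 25107 = 18000 - 25107 = -7107$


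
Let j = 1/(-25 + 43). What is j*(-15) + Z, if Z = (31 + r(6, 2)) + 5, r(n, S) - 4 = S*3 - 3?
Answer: 253/6 ≈ 42.167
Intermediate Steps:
r(n, S) = 1 + 3*S (r(n, S) = 4 + (S*3 - 3) = 4 + (3*S - 3) = 4 + (-3 + 3*S) = 1 + 3*S)
Z = 43 (Z = (31 + (1 + 3*2)) + 5 = (31 + (1 + 6)) + 5 = (31 + 7) + 5 = 38 + 5 = 43)
j = 1/18 ≈ 0.055556
j*(-15) + Z = (1/18)*(-15) + 43 = -⅚ + 43 = 253/6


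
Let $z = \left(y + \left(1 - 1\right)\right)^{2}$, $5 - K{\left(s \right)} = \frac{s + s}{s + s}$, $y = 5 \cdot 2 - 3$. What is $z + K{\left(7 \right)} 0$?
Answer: $49$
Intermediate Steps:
$y = 7$ ($y = 10 - 3 = 7$)
$K{\left(s \right)} = 4$ ($K{\left(s \right)} = 5 - \frac{s + s}{s + s} = 5 - \frac{2 s}{2 s} = 5 - 2 s \frac{1}{2 s} = 5 - 1 = 4$)
$z = 49$ ($z = \left(7 + \left(1 - 1\right)\right)^{2} = \left(7 + 0\right)^{2} = 7^{2} = 49$)
$z + K{\left(7 \right)} 0 = 49 + 4 \cdot 0 = 49 + 0 = 49$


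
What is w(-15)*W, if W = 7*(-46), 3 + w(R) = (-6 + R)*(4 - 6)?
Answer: -12558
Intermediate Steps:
w(R) = 9 - 2*R (w(R) = -3 + (-6 + R)*(4 - 6) = -3 + (-6 + R)*(-2) = -3 + (12 - 2*R) = 9 - 2*R)
W = -322
w(-15)*W = (9 - 2*(-15))*(-322) = (9 + 30)*(-322) = 39*(-322) = -12558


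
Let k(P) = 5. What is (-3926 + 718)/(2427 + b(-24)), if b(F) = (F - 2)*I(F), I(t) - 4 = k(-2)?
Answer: -3208/2193 ≈ -1.4628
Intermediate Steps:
I(t) = 9 (I(t) = 4 + 5 = 9)
b(F) = -18 + 9*F (b(F) = (F - 2)*9 = (-2 + F)*9 = -18 + 9*F)
(-3926 + 718)/(2427 + b(-24)) = (-3926 + 718)/(2427 + (-18 + 9*(-24))) = -3208/(2427 + (-18 - 216)) = -3208/(2427 - 234) = -3208/2193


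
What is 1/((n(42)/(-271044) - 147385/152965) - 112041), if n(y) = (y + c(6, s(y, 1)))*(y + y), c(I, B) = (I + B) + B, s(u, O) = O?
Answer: -691004091/77421465864280 ≈ -8.9252e-6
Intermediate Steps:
c(I, B) = I + 2*B (c(I, B) = (B + I) + B = I + 2*B)
n(y) = 2*y*(8 + y) (n(y) = (y + (6 + 2*1))*(y + y) = (y + (6 + 2))*(2*y) = (y + 8)*(2*y) = (8 + y)*(2*y) = 2*y*(8 + y))
1/((n(42)/(-271044) - 147385/152965) - 112041) = 1/(((2*42*(8 + 42))/(-271044) - 147385/152965) - 112041) = 1/(((2*42*50)*(-1/271044) - 147385*1/152965) - 112041) = 1/((4200*(-1/271044) - 29477/30593) - 112041) = 1/((-350/22587 - 29477/30593) - 112041) = 1/(-676504549/691004091 - 112041) = 1/(-77421465864280/691004091) = -691004091/77421465864280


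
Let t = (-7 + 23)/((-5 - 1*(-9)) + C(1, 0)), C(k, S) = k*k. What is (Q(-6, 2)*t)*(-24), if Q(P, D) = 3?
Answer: -1152/5 ≈ -230.40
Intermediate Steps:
C(k, S) = k²
t = 16/5 (t = (-7 + 23)/((-5 - 1*(-9)) + 1²) = 16/((-5 + 9) + 1) = 16/(4 + 1) = 16/5 ≈ 3.2000)
(Q(-6, 2)*t)*(-24) = (3*(16/5))*(-24) = (48/5)*(-24) = -1152/5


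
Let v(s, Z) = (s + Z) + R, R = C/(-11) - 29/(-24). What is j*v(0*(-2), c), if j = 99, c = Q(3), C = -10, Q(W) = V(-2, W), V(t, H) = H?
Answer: 4053/8 ≈ 506.63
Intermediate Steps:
Q(W) = W
c = 3
R = 559/264 (R = -10/(-11) - 29/(-24) = -10*(-1/11) - 29*(-1/24) = 10/11 + 29/24 = 559/264 ≈ 2.1174)
v(s, Z) = 559/264 + Z + s (v(s, Z) = (s + Z) + 559/264 = (Z + s) + 559/264 = 559/264 + Z + s)
j*v(0*(-2), c) = 99*(559/264 + 3 + 0*(-2)) = 99*(559/264 + 3 + 0) = 99*(1351/264) = 4053/8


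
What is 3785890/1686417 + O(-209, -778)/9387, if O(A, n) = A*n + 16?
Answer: 11473329968/586310977 ≈ 19.569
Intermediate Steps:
O(A, n) = 16 + A*n
3785890/1686417 + O(-209, -778)/9387 = 3785890/1686417 + (16 - 209*(-778))/9387 = 3785890*(1/1686417) + (16 + 162602)*(1/9387) = 3785890/1686417 + 162618*(1/9387) = 3785890/1686417 + 54206/3129 = 11473329968/586310977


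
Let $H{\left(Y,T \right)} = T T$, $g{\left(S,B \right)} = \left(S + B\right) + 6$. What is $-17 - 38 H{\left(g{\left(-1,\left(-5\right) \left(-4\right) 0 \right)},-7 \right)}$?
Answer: $-1879$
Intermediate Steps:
$g{\left(S,B \right)} = 6 + B + S$ ($g{\left(S,B \right)} = \left(B + S\right) + 6 = 6 + B + S$)
$H{\left(Y,T \right)} = T^{2}$
$-17 - 38 H{\left(g{\left(-1,\left(-5\right) \left(-4\right) 0 \right)},-7 \right)} = -17 - 38 \left(-7\right)^{2} = -17 - 1862 = -1879$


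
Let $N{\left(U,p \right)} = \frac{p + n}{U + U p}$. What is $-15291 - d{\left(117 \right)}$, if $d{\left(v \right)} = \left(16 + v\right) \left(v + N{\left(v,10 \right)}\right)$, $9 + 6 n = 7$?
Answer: $- \frac{119123429}{3861} \approx -30853.0$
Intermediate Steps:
$n = - \frac{1}{3}$ ($n = - \frac{3}{2} + \frac{1}{6} \cdot 7 = - \frac{3}{2} + \frac{7}{6} = - \frac{1}{3} \approx -0.33333$)
$N{\left(U,p \right)} = \frac{- \frac{1}{3} + p}{U + U p}$ ($N{\left(U,p \right)} = \frac{p - \frac{1}{3}}{U + U p} = \frac{- \frac{1}{3} + p}{U + U p}$)
$d{\left(v \right)} = \left(16 + v\right) \left(v + \frac{29}{33 v}\right)$ ($d{\left(v \right)} = \left(16 + v\right) \left(v + \frac{- \frac{1}{3} + 10}{v \left(1 + 10\right)}\right) = \left(16 + v\right) \left(v + \frac{1}{v} \frac{1}{11} \cdot \frac{29}{3}\right) = \left(16 + v\right) \left(v + \frac{29}{33 v}\right)$)
$-15291 - d{\left(117 \right)} = -15291 - \left(\frac{29}{33} + 117^{2} + 16 \cdot 117 + \frac{464}{33 \cdot 117}\right) = -15291 - \left(\frac{29}{33} + 13689 + 1872 + \frac{464}{33} \cdot \frac{1}{117}\right) = -15291 - \left(\frac{29}{33} + 13689 + 1872 + \frac{464}{3861}\right) = -15291 - \frac{60084878}{3861} = - \frac{119123429}{3861}$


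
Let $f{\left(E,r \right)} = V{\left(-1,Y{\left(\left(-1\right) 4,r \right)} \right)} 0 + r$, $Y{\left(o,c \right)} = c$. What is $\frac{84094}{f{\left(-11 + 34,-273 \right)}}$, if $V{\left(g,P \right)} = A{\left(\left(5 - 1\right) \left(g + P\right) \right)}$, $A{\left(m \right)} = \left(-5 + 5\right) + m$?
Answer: $- \frac{84094}{273} \approx -308.04$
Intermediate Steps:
$A{\left(m \right)} = m$ ($A{\left(m \right)} = 0 + m = m$)
$V{\left(g,P \right)} = 4 P + 4 g$ ($V{\left(g,P \right)} = \left(5 - 1\right) \left(g + P\right) = 4 \left(P + g\right) = 4 P + 4 g$)
$f{\left(E,r \right)} = r$ ($f{\left(E,r \right)} = \left(4 r + 4 \left(-1\right)\right) 0 + r = \left(4 r - 4\right) 0 + r = \left(-4 + 4 r\right) 0 + r = 0 + r = r$)
$\frac{84094}{f{\left(-11 + 34,-273 \right)}} = \frac{84094}{-273} = 84094 \left(- \frac{1}{273}\right) = - \frac{84094}{273}$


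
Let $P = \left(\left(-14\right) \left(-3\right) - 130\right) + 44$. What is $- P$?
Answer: $44$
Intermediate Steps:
$P = -44$ ($P = \left(42 - 130\right) + 44 = -88 + 44 = -44$)
$- P = \left(-1\right) \left(-44\right) = 44$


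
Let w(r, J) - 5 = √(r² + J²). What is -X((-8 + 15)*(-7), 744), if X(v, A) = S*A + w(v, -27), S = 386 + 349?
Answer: -546845 - √3130 ≈ -5.4690e+5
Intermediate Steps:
w(r, J) = 5 + √(J² + r²) (w(r, J) = 5 + √(r² + J²) = 5 + √(J² + r²))
S = 735
X(v, A) = 5 + √(729 + v²) + 735*A (X(v, A) = 735*A + (5 + √((-27)² + v²)) = 735*A + (5 + √(729 + v²)) = 5 + √(729 + v²) + 735*A)
-X((-8 + 15)*(-7), 744) = -(5 + √(729 + ((-8 + 15)*(-7))²) + 735*744) = -(5 + √(729 + (7*(-7))²) + 546840) = -(5 + √(729 + (-49)²) + 546840) = -(5 + √(729 + 2401) + 546840) = -(5 + √3130 + 546840) = -(546845 + √3130) = -546845 - √3130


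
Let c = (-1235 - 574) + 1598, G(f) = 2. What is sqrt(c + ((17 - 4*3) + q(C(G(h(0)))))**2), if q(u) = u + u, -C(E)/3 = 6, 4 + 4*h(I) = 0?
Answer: 5*sqrt(30) ≈ 27.386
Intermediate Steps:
h(I) = -1 (h(I) = -1 + (1/4)*0 = -1 + 0 = -1)
C(E) = -18 (C(E) = -3*6 = -18)
q(u) = 2*u
c = -211 (c = -1809 + 1598 = -211)
sqrt(c + ((17 - 4*3) + q(C(G(h(0)))))**2) = sqrt(-211 + ((17 - 4*3) + 2*(-18))**2) = sqrt(-211 + ((17 - 12) - 36)**2) = sqrt(-211 + (5 - 36)**2) = sqrt(-211 + (-31)**2) = sqrt(-211 + 961) = sqrt(750) = 5*sqrt(30)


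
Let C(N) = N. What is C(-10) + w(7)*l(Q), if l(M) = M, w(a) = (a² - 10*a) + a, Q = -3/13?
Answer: -88/13 ≈ -6.7692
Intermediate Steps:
Q = -3/13 (Q = -3*1/13 = -3/13 ≈ -0.23077)
w(a) = a² - 9*a
C(-10) + w(7)*l(Q) = -10 + (7*(-9 + 7))*(-3/13) = -10 + (7*(-2))*(-3/13) = -10 - 14*(-3/13) = -10 + 42/13 = -88/13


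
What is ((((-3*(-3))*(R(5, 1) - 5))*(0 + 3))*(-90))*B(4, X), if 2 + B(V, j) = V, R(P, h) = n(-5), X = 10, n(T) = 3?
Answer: 9720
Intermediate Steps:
R(P, h) = 3
B(V, j) = -2 + V
((((-3*(-3))*(R(5, 1) - 5))*(0 + 3))*(-90))*B(4, X) = ((((-3*(-3))*(3 - 5))*(0 + 3))*(-90))*(-2 + 4) = (((9*(-2))*3)*(-90))*2 = (-18*3*(-90))*2 = -54*(-90)*2 = 4860*2 = 9720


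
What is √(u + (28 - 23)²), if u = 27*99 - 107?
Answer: √2591 ≈ 50.902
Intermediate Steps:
u = 2566 (u = 2673 - 107 = 2566)
√(u + (28 - 23)²) = √(2566 + (28 - 23)²) = √(2566 + 5²) = √(2566 + 25) = √2591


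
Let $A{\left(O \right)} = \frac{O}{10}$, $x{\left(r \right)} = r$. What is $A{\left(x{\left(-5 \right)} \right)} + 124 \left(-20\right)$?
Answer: $- \frac{4961}{2} \approx -2480.5$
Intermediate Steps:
$A{\left(O \right)} = \frac{O}{10}$ ($A{\left(O \right)} = O \frac{1}{10} = \frac{O}{10}$)
$A{\left(x{\left(-5 \right)} \right)} + 124 \left(-20\right) = \frac{1}{10} \left(-5\right) + 124 \left(-20\right) = - \frac{1}{2} - 2480 = - \frac{4961}{2}$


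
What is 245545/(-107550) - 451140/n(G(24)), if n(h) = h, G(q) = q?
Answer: -202191667/10755 ≈ -18800.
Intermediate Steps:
245545/(-107550) - 451140/n(G(24)) = 245545/(-107550) - 451140/24 = 245545*(-1/107550) - 451140*1/24 = -49109/21510 - 37595/2 = -202191667/10755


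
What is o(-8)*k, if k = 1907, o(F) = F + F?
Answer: -30512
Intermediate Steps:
o(F) = 2*F
o(-8)*k = (2*(-8))*1907 = -16*1907 = -30512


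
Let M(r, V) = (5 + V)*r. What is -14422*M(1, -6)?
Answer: 14422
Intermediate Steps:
M(r, V) = r*(5 + V)
-14422*M(1, -6) = -14422*(5 - 6) = -14422*(-1) = 14422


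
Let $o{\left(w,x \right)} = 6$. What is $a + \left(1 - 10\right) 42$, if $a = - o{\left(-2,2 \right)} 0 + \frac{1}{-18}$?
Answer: $- \frac{6805}{18} \approx -378.06$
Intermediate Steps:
$a = - \frac{1}{18}$ ($a = \left(-1\right) 6 \cdot 0 + \frac{1}{-18} = \left(-6\right) 0 - \frac{1}{18} = 0 - \frac{1}{18} = - \frac{1}{18} \approx -0.055556$)
$a + \left(1 - 10\right) 42 = - \frac{1}{18} + \left(1 - 10\right) 42 = - \frac{1}{18} - 378 = - \frac{6805}{18}$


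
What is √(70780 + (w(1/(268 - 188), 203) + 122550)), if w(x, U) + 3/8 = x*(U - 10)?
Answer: 3*√8592535/20 ≈ 439.70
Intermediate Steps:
w(x, U) = -3/8 + x*(-10 + U) (w(x, U) = -3/8 + x*(U - 10) = -3/8 + x*(-10 + U))
√(70780 + (w(1/(268 - 188), 203) + 122550)) = √(70780 + ((-3/8 - 10/(268 - 188) + 203/(268 - 188)) + 122550)) = √(70780 + ((-3/8 - 10/80 + 203/80) + 122550)) = √(70780 + ((-3/8 - 10*1/80 + 203*(1/80)) + 122550)) = √(70780 + ((-3/8 - ⅛ + 203/80) + 122550)) = √(70780 + (163/80 + 122550)) = √(70780 + 9804163/80) = √(15466563/80) = 3*√8592535/20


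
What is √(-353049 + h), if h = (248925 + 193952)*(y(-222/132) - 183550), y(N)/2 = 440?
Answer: 3*I*√8988966071 ≈ 2.8443e+5*I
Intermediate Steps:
y(N) = 880 (y(N) = 2*440 = 880)
h = -80900341590 (h = (248925 + 193952)*(880 - 183550) = 442877*(-182670) = -80900341590)
√(-353049 + h) = √(-353049 - 80900341590) = √(-80900694639) = 3*I*√8988966071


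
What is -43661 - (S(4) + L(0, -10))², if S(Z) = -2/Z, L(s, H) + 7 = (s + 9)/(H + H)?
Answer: -17489681/400 ≈ -43724.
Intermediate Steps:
L(s, H) = -7 + (9 + s)/(2*H) (L(s, H) = -7 + (s + 9)/(H + H) = -7 + (9 + s)/((2*H)) = -7 + (9 + s)*(1/(2*H)) = -7 + (9 + s)/(2*H))
-43661 - (S(4) + L(0, -10))² = -43661 - (-2/4 + (½)*(9 + 0 - 14*(-10))/(-10))² = -43661 - (-2*¼ + (½)*(-⅒)*(9 + 0 + 140))² = -43661 - (-½ + (½)*(-⅒)*149)² = -43661 - (-½ - 149/20)² = -43661 - (-159/20)² = -43661 - 1*25281/400 = -43661 - 25281/400 = -17489681/400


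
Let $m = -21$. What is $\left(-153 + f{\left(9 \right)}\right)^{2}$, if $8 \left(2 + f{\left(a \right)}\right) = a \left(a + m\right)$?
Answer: $\frac{113569}{4} \approx 28392.0$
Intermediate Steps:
$f{\left(a \right)} = -2 + \frac{a \left(-21 + a\right)}{8}$ ($f{\left(a \right)} = -2 + \frac{a \left(a - 21\right)}{8} = -2 + \frac{a \left(-21 + a\right)}{8}$)
$\left(-153 + f{\left(9 \right)}\right)^{2} = \left(-153 - \left(\frac{205}{8} - \frac{81}{8}\right)\right)^{2} = \left(-153 - \frac{31}{2}\right)^{2} = \left(- \frac{337}{2}\right)^{2} = \frac{113569}{4}$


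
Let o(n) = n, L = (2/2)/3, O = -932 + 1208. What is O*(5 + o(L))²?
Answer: 23552/3 ≈ 7850.7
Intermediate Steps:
O = 276
L = ⅓ (L = (2*(½))*(⅓) = 1*(⅓) = ⅓ ≈ 0.33333)
O*(5 + o(L))² = 276*(5 + ⅓)² = 276*(16/3)² = 276*(256/9) = 23552/3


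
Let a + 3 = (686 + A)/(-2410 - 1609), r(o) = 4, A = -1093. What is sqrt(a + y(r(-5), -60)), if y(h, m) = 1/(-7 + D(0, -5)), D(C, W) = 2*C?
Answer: I*sqrt(2407312677)/28133 ≈ 1.744*I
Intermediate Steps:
a = -11650/4019 (a = -3 + (686 - 1093)/(-2410 - 1609) = -3 - 407/(-4019) = -3 - 407*(-1/4019) = -3 + 407/4019 = -11650/4019 ≈ -2.8987)
y(h, m) = -1/7 (y(h, m) = 1/(-7 + 2*0) = 1/(-7 + 0) = 1/(-7) = -1/7)
sqrt(a + y(r(-5), -60)) = sqrt(-11650/4019 - 1/7) = sqrt(-85569/28133) = I*sqrt(2407312677)/28133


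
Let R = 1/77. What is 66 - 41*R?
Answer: 5041/77 ≈ 65.468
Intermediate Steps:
R = 1/77 ≈ 0.012987
66 - 41*R = 66 - 41*1/77 = 66 - 41/77 = 5041/77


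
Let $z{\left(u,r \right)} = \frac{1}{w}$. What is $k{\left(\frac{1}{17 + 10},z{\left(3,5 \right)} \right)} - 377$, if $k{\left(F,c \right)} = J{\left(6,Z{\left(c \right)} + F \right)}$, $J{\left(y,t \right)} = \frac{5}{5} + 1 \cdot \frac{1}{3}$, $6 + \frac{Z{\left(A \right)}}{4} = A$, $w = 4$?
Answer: $- \frac{1127}{3} \approx -375.67$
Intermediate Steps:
$Z{\left(A \right)} = -24 + 4 A$
$z{\left(u,r \right)} = \frac{1}{4}$
$J{\left(y,t \right)} = \frac{4}{3}$ ($J{\left(y,t \right)} = 5 \cdot \frac{1}{5} + 1 \cdot \frac{1}{3} = 1 + \frac{1}{3} = \frac{4}{3}$)
$k{\left(F,c \right)} = \frac{4}{3}$
$k{\left(\frac{1}{17 + 10},z{\left(3,5 \right)} \right)} - 377 = \frac{4}{3} - 377 = - \frac{1127}{3}$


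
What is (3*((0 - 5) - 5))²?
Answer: 900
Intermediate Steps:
(3*((0 - 5) - 5))² = (3*(-5 - 5))² = (3*(-10))² = (-30)² = 900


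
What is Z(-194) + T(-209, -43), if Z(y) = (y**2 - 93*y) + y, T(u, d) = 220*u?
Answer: 9504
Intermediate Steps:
Z(y) = y**2 - 92*y
Z(-194) + T(-209, -43) = -194*(-92 - 194) + 220*(-209) = -194*(-286) - 45980 = 55484 - 45980 = 9504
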